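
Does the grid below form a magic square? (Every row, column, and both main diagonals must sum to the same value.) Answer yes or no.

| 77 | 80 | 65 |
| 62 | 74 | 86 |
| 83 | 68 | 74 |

Row 1: 77 + 80 + 65 = 222.
Row 2: 62 + 74 + 86 = 222.
Row 3: 83 + 68 + 74 = 225.
Column 1: 77 + 62 + 83 = 222.
Column 2: 80 + 74 + 68 = 222.
Column 3: 65 + 86 + 74 = 225.
Main diagonal: 77 + 74 + 74 = 225.
Anti-diagonal: 65 + 74 + 83 = 222.

No — column 3 sums to 225 but column 1 sums to 222.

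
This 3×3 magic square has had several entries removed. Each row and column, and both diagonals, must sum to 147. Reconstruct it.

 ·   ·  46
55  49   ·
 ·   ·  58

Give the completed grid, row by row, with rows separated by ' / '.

40 61 46 / 55 49 43 / 52 37 58

Row 2: 55 + 49 + ? = 147, so (2,3) = 43.
Main diagonal needs 147; the known cells sum to 107, so (1,1) = 40.
Anti-diagonal: 46 + 49 + ? = 147, so (3,1) = 52.
Row 1 must total 147; the given cells sum to 86, so (1,2) = 61.
Using row 3: 52 + 58 + ? → (3,2) = 147 − 110 = 37.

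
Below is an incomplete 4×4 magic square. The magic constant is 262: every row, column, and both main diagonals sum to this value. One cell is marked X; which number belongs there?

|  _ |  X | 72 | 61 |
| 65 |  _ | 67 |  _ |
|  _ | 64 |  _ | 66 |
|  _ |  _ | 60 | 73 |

The remaining cell in column 3 is (3,3) = 262 − 199 = 63.
Column 4 needs 262; the known cells sum to 200, so (2,4) = 62.
From anti-diagonal, 262 − (61 + 67 + 64) gives (4,1) = 70.
From row 2, 262 − (65 + 67 + 62) gives (2,2) = 68.
Row 3 needs 262; the known cells sum to 193, so (3,1) = 69.
Row 4 needs 262; the known cells sum to 203, so (4,2) = 59.
The remaining cell in column 1 is (1,1) = 262 − 204 = 58.
From column 2, 262 − (68 + 64 + 59) gives (1,2) = 71.

71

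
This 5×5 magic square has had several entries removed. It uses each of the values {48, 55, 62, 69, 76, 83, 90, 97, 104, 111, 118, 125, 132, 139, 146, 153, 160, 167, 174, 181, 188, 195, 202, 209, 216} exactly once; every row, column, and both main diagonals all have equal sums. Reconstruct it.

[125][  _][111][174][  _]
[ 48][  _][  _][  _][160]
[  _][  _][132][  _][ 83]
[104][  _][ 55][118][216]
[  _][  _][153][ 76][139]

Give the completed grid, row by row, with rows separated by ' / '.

The 25 entries sum to 3300, so each line sums to 3300/5 = 660.
Row 4 needs 660; the known cells sum to 493, so (4,2) = 167.
Column 3 needs 660; the known cells sum to 451, so (2,3) = 209.
Column 5 must total 660; the given cells sum to 598, so (1,5) = 62.
Main diagonal: 125 + 132 + 118 + 139 + ? = 660, so (2,2) = 146.
Row 1 needs 660; the known cells sum to 472, so (1,2) = 188.
Row 2 needs 660; the known cells sum to 563, so (2,4) = 97.
From column 4, 660 − (174 + 97 + 118 + 76) gives (3,4) = 195.
Anti-diagonal: 62 + 97 + 132 + 167 + ? = 660, so (5,1) = 202.
Row 5 must total 660; the given cells sum to 570, so (5,2) = 90.
Column 1: 125 + 48 + 104 + 202 + ? = 660, so (3,1) = 181.
The remaining cell in column 2 is (3,2) = 660 − 591 = 69.

125 188 111 174 62 / 48 146 209 97 160 / 181 69 132 195 83 / 104 167 55 118 216 / 202 90 153 76 139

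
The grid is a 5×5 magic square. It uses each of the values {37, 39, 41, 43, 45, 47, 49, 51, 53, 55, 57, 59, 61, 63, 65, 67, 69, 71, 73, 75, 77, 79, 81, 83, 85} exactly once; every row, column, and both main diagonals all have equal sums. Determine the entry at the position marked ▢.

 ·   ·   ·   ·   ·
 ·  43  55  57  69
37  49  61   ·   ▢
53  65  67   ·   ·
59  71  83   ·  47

The 25 entries sum to 1525, so each line sums to 1525/5 = 305.
Row 2: 43 + 55 + 57 + 69 + ? = 305, so (2,1) = 81.
Row 5 needs 305; the known cells sum to 260, so (5,4) = 45.
From column 1, 305 − (81 + 37 + 53 + 59) gives (1,1) = 75.
Column 2: 43 + 49 + 65 + 71 + ? = 305, so (1,2) = 77.
The remaining cell in column 3 is (1,3) = 305 − 266 = 39.
From main diagonal, 305 − (75 + 43 + 61 + 47) gives (4,4) = 79.
The remaining cell in anti-diagonal is (1,5) = 305 − 242 = 63.
Row 1 must total 305; the given cells sum to 254, so (1,4) = 51.
Row 4 must total 305; the given cells sum to 264, so (4,5) = 41.
Using column 4: 51 + 57 + 79 + 45 + ? → (3,4) = 305 − 232 = 73.
Column 5 needs 305; the known cells sum to 220, so (3,5) = 85.

85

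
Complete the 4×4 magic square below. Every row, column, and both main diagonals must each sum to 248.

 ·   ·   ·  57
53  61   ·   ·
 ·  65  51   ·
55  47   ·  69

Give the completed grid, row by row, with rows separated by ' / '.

67 75 49 57 / 53 61 71 63 / 73 65 51 59 / 55 47 77 69

Row 4: 55 + 47 + 69 + ? = 248, so (4,3) = 77.
The remaining cell in column 2 is (1,2) = 248 − 173 = 75.
Main diagonal: 61 + 51 + 69 + ? = 248, so (1,1) = 67.
Using anti-diagonal: 57 + 65 + 55 + ? → (2,3) = 248 − 177 = 71.
Row 1: 67 + 75 + 57 + ? = 248, so (1,3) = 49.
From row 2, 248 − (53 + 61 + 71) gives (2,4) = 63.
The remaining cell in column 1 is (3,1) = 248 − 175 = 73.
From column 4, 248 − (57 + 63 + 69) gives (3,4) = 59.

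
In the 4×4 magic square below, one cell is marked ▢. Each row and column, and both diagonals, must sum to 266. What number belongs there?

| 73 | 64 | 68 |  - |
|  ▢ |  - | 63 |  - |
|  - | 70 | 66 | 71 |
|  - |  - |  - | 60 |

62

Row 1: 73 + 64 + 68 + ? = 266, so (1,4) = 61.
The remaining cell in row 3 is (3,1) = 266 − 207 = 59.
From column 3, 266 − (68 + 63 + 66) gives (4,3) = 69.
Column 4 needs 266; the known cells sum to 192, so (2,4) = 74.
The remaining cell in main diagonal is (2,2) = 266 − 199 = 67.
Anti-diagonal needs 266; the known cells sum to 194, so (4,1) = 72.
From row 2, 266 − (67 + 63 + 74) gives (2,1) = 62.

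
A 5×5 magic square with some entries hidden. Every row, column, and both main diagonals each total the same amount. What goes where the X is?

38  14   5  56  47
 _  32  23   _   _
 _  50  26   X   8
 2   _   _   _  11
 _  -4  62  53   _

Row 1 is complete and sums to 160; that is the magic constant.
Column 2 needs 160; the known cells sum to 92, so (4,2) = 68.
Column 3 must total 160; the given cells sum to 116, so (4,3) = 44.
Row 4: 2 + 68 + 44 + 11 + ? = 160, so (4,4) = 35.
Using main diagonal: 38 + 32 + 26 + 35 + ? → (5,5) = 160 − 131 = 29.
The remaining cell in row 5 is (5,1) = 160 − 140 = 20.
From column 5, 160 − (47 + 8 + 11 + 29) gives (2,5) = 65.
Anti-diagonal must total 160; the given cells sum to 161, so (2,4) = -1.
Row 2: 32 + 23 + (-1) + 65 + ? = 160, so (2,1) = 41.
From column 1, 160 − (38 + 41 + 2 + 20) gives (3,1) = 59.
Column 4 must total 160; the given cells sum to 143, so (3,4) = 17.

17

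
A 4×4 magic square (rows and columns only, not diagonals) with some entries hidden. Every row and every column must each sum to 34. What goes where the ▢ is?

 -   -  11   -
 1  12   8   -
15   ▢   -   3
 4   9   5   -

Row 2 must total 34; the given cells sum to 21, so (2,4) = 13.
Row 4 needs 34; the known cells sum to 18, so (4,4) = 16.
The remaining cell in column 1 is (1,1) = 34 − 20 = 14.
The remaining cell in column 3 is (3,3) = 34 − 24 = 10.
Using column 4: 13 + 3 + 16 + ? → (1,4) = 34 − 32 = 2.
Row 1 must total 34; the given cells sum to 27, so (1,2) = 7.
Row 3 must total 34; the given cells sum to 28, so (3,2) = 6.

6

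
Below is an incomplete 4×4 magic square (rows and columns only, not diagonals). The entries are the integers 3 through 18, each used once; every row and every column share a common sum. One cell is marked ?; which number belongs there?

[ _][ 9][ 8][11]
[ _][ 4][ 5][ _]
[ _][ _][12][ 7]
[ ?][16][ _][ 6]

3

The entries are 3 through 18, which sum to 168, so each line sums to 168/4 = 42.
Row 1 must total 42; the given cells sum to 28, so (1,1) = 14.
Column 2 must total 42; the given cells sum to 29, so (3,2) = 13.
The remaining cell in column 3 is (4,3) = 42 − 25 = 17.
From column 4, 42 − (11 + 7 + 6) gives (2,4) = 18.
From row 2, 42 − (4 + 5 + 18) gives (2,1) = 15.
Row 3: 13 + 12 + 7 + ? = 42, so (3,1) = 10.
Row 4 must total 42; the given cells sum to 39, so (4,1) = 3.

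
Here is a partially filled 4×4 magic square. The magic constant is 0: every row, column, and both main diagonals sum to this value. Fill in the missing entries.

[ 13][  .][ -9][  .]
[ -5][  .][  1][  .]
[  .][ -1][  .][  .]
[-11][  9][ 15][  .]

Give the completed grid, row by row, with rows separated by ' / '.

13 -15 -9 11 / -5 7 1 -3 / 3 -1 -7 5 / -11 9 15 -13

Row 4 must total 0; the given cells sum to 13, so (4,4) = -13.
Column 1: 13 + (-5) + (-11) + ? = 0, so (3,1) = 3.
Using column 3: -9 + 1 + 15 + ? → (3,3) = 0 − 7 = -7.
Using main diagonal: 13 + (-7) + (-13) + ? → (2,2) = 0 − (-7) = 7.
The remaining cell in anti-diagonal is (1,4) = 0 − (-11) = 11.
Using row 1: 13 + (-9) + 11 + ? → (1,2) = 0 − 15 = -15.
Using row 2: -5 + 7 + 1 + ? → (2,4) = 0 − 3 = -3.
Row 3: 3 + (-1) + (-7) + ? = 0, so (3,4) = 5.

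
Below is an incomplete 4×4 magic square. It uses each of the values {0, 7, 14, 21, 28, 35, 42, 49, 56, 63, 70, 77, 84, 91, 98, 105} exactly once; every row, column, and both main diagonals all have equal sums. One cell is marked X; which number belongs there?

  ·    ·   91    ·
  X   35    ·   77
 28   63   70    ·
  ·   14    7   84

56

The 16 entries sum to 840, so each line sums to 840/4 = 210.
Row 3: 28 + 63 + 70 + ? = 210, so (3,4) = 49.
Using row 4: 14 + 7 + 84 + ? → (4,1) = 210 − 105 = 105.
Column 2 needs 210; the known cells sum to 112, so (1,2) = 98.
Using column 3: 91 + 70 + 7 + ? → (2,3) = 210 − 168 = 42.
The remaining cell in column 4 is (1,4) = 210 − 210 = 0.
Main diagonal needs 210; the known cells sum to 189, so (1,1) = 21.
Row 2 needs 210; the known cells sum to 154, so (2,1) = 56.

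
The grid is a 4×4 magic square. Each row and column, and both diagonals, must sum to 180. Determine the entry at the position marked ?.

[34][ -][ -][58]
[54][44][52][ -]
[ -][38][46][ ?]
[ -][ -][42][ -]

Row 2 needs 180; the known cells sum to 150, so (2,4) = 30.
From column 3, 180 − (52 + 46 + 42) gives (1,3) = 40.
Main diagonal needs 180; the known cells sum to 124, so (4,4) = 56.
Anti-diagonal needs 180; the known cells sum to 148, so (4,1) = 32.
Row 1: 34 + 40 + 58 + ? = 180, so (1,2) = 48.
Using row 4: 32 + 42 + 56 + ? → (4,2) = 180 − 130 = 50.
The remaining cell in column 1 is (3,1) = 180 − 120 = 60.
From column 4, 180 − (58 + 30 + 56) gives (3,4) = 36.

36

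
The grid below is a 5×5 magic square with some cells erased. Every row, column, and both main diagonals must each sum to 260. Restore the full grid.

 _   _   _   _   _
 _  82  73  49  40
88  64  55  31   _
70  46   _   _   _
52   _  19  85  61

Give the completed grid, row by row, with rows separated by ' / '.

34 25 76 67 58 / 16 82 73 49 40 / 88 64 55 31 22 / 70 46 37 28 79 / 52 43 19 85 61

Using row 2: 82 + 73 + 49 + 40 + ? → (2,1) = 260 − 244 = 16.
From row 3, 260 − (88 + 64 + 55 + 31) gives (3,5) = 22.
Using row 5: 52 + 19 + 85 + 61 + ? → (5,2) = 260 − 217 = 43.
The remaining cell in column 1 is (1,1) = 260 − 226 = 34.
From column 2, 260 − (82 + 64 + 46 + 43) gives (1,2) = 25.
From main diagonal, 260 − (34 + 82 + 55 + 61) gives (4,4) = 28.
Anti-diagonal needs 260; the known cells sum to 202, so (1,5) = 58.
Using column 4: 49 + 31 + 28 + 85 + ? → (1,4) = 260 − 193 = 67.
Column 5 must total 260; the given cells sum to 181, so (4,5) = 79.
Row 1 needs 260; the known cells sum to 184, so (1,3) = 76.
Using row 4: 70 + 46 + 28 + 79 + ? → (4,3) = 260 − 223 = 37.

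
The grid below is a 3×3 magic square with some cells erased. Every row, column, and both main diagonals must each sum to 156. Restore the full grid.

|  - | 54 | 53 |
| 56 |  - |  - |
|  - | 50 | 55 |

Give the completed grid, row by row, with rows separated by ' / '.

The remaining cell in row 1 is (1,1) = 156 − 107 = 49.
Using row 3: 50 + 55 + ? → (3,1) = 156 − 105 = 51.
Using column 2: 54 + 50 + ? → (2,2) = 156 − 104 = 52.
Column 3 must total 156; the given cells sum to 108, so (2,3) = 48.

49 54 53 / 56 52 48 / 51 50 55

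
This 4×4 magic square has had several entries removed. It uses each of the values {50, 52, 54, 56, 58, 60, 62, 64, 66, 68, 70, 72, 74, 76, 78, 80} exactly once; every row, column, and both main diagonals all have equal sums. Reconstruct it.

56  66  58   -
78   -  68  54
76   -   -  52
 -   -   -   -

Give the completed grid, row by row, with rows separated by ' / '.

56 66 58 80 / 78 60 68 54 / 76 62 70 52 / 50 72 64 74

The 16 entries sum to 1040, so each line sums to 1040/4 = 260.
Row 1 needs 260; the known cells sum to 180, so (1,4) = 80.
From row 2, 260 − (78 + 68 + 54) gives (2,2) = 60.
The remaining cell in column 1 is (4,1) = 260 − 210 = 50.
Using column 4: 80 + 54 + 52 + ? → (4,4) = 260 − 186 = 74.
From main diagonal, 260 − (56 + 60 + 74) gives (3,3) = 70.
The remaining cell in anti-diagonal is (3,2) = 260 − 198 = 62.
Column 2 must total 260; the given cells sum to 188, so (4,2) = 72.
Using column 3: 58 + 68 + 70 + ? → (4,3) = 260 − 196 = 64.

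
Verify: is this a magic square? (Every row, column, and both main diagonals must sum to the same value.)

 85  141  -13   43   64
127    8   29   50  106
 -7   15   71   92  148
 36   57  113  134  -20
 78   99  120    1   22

Row 1: 85 + 141 + (-13) + 43 + 64 = 320.
Row 2: 127 + 8 + 29 + 50 + 106 = 320.
Row 3: -7 + 15 + 71 + 92 + 148 = 319.
Row 4: 36 + 57 + 113 + 134 + (-20) = 320.
Row 5: 78 + 99 + 120 + 1 + 22 = 320.
Column 1: 85 + 127 + (-7) + 36 + 78 = 319.
Column 2: 141 + 8 + 15 + 57 + 99 = 320.
Column 3: -13 + 29 + 71 + 113 + 120 = 320.
Column 4: 43 + 50 + 92 + 134 + 1 = 320.
Column 5: 64 + 106 + 148 + (-20) + 22 = 320.
Main diagonal: 85 + 8 + 71 + 134 + 22 = 320.
Anti-diagonal: 64 + 50 + 71 + 57 + 78 = 320.

No — column 5 sums to 320 but row 3 sums to 319.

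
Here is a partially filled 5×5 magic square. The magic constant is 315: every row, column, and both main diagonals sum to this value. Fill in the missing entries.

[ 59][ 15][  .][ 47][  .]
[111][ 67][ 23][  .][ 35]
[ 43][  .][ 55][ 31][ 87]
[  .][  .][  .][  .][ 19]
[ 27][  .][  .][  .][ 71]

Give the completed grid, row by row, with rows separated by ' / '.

From row 2, 315 − (111 + 67 + 23 + 35) gives (2,4) = 79.
Using row 3: 43 + 55 + 31 + 87 + ? → (3,2) = 315 − 216 = 99.
Column 1 needs 315; the known cells sum to 240, so (4,1) = 75.
The remaining cell in column 5 is (1,5) = 315 − 212 = 103.
The remaining cell in main diagonal is (4,4) = 315 − 252 = 63.
Anti-diagonal must total 315; the given cells sum to 264, so (4,2) = 51.
The remaining cell in row 1 is (1,3) = 315 − 224 = 91.
From row 4, 315 − (75 + 51 + 63 + 19) gives (4,3) = 107.
Column 2 must total 315; the given cells sum to 232, so (5,2) = 83.
The remaining cell in column 3 is (5,3) = 315 − 276 = 39.
Using column 4: 47 + 79 + 31 + 63 + ? → (5,4) = 315 − 220 = 95.

59 15 91 47 103 / 111 67 23 79 35 / 43 99 55 31 87 / 75 51 107 63 19 / 27 83 39 95 71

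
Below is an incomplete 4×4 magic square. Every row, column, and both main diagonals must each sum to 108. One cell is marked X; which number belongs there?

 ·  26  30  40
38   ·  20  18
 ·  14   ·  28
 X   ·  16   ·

The remaining cell in row 1 is (1,1) = 108 − 96 = 12.
From row 2, 108 − (38 + 20 + 18) gives (2,2) = 32.
From column 2, 108 − (26 + 32 + 14) gives (4,2) = 36.
The remaining cell in column 3 is (3,3) = 108 − 66 = 42.
Column 4: 40 + 18 + 28 + ? = 108, so (4,4) = 22.
Anti-diagonal: 40 + 20 + 14 + ? = 108, so (4,1) = 34.

34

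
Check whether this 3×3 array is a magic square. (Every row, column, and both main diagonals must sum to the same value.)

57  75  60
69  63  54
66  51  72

Row 1: 57 + 75 + 60 = 192.
Row 2: 69 + 63 + 54 = 186.
Row 3: 66 + 51 + 72 = 189.
Column 1: 57 + 69 + 66 = 192.
Column 2: 75 + 63 + 51 = 189.
Column 3: 60 + 54 + 72 = 186.
Main diagonal: 57 + 63 + 72 = 192.
Anti-diagonal: 60 + 63 + 66 = 189.

No — row 2 sums to 186 but main diagonal sums to 192.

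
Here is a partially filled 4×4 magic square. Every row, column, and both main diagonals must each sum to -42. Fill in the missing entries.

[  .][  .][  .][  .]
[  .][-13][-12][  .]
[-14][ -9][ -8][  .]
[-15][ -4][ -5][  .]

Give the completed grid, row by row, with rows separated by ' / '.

The remaining cell in row 3 is (3,4) = -42 − (-31) = -11.
The remaining cell in row 4 is (4,4) = -42 − (-24) = -18.
The remaining cell in column 2 is (1,2) = -42 − (-26) = -16.
Column 3 must total -42; the given cells sum to -25, so (1,3) = -17.
The remaining cell in main diagonal is (1,1) = -42 − (-39) = -3.
From anti-diagonal, -42 − (-12 + (-9) + (-15)) gives (1,4) = -6.
Column 1: -3 + (-14) + (-15) + ? = -42, so (2,1) = -10.
Column 4: -6 + (-11) + (-18) + ? = -42, so (2,4) = -7.

-3 -16 -17 -6 / -10 -13 -12 -7 / -14 -9 -8 -11 / -15 -4 -5 -18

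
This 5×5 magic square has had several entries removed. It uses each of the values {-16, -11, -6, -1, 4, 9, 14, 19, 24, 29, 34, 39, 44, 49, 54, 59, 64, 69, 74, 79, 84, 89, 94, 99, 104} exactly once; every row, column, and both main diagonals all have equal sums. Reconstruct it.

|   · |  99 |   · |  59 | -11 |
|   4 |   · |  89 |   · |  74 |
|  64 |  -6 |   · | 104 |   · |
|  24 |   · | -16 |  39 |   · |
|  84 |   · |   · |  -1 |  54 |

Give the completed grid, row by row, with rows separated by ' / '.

The 25 entries sum to 1100, so each line sums to 1100/5 = 220.
The remaining cell in column 1 is (1,1) = 220 − 176 = 44.
Column 4 must total 220; the given cells sum to 201, so (2,4) = 19.
Using row 1: 44 + 99 + 59 + (-11) + ? → (1,3) = 220 − 191 = 29.
Row 2: 4 + 89 + 19 + 74 + ? = 220, so (2,2) = 34.
Main diagonal: 44 + 34 + 39 + 54 + ? = 220, so (3,3) = 49.
From anti-diagonal, 220 − (-11 + 19 + 49 + 84) gives (4,2) = 79.
The remaining cell in row 3 is (3,5) = 220 − 211 = 9.
From row 4, 220 − (24 + 79 + (-16) + 39) gives (4,5) = 94.
Column 2: 99 + 34 + (-6) + 79 + ? = 220, so (5,2) = 14.
Column 3: 29 + 89 + 49 + (-16) + ? = 220, so (5,3) = 69.

44 99 29 59 -11 / 4 34 89 19 74 / 64 -6 49 104 9 / 24 79 -16 39 94 / 84 14 69 -1 54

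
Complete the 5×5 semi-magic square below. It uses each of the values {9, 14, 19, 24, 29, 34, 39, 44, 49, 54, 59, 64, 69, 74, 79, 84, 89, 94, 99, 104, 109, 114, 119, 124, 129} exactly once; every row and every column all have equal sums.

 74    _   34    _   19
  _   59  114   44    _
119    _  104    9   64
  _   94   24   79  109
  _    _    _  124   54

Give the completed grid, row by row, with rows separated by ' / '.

The 25 entries sum to 1725, so each line sums to 1725/5 = 345.
Row 3 needs 345; the known cells sum to 296, so (3,2) = 49.
From row 4, 345 − (94 + 24 + 79 + 109) gives (4,1) = 39.
Column 3 needs 345; the known cells sum to 276, so (5,3) = 69.
From column 4, 345 − (44 + 9 + 79 + 124) gives (1,4) = 89.
Using column 5: 19 + 64 + 109 + 54 + ? → (2,5) = 345 − 246 = 99.
Row 1 needs 345; the known cells sum to 216, so (1,2) = 129.
The remaining cell in row 2 is (2,1) = 345 − 316 = 29.
From column 1, 345 − (74 + 29 + 119 + 39) gives (5,1) = 84.
Column 2 must total 345; the given cells sum to 331, so (5,2) = 14.

74 129 34 89 19 / 29 59 114 44 99 / 119 49 104 9 64 / 39 94 24 79 109 / 84 14 69 124 54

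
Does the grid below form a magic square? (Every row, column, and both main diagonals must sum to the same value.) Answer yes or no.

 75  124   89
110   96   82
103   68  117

Yes

Row 1: 75 + 124 + 89 = 288.
Row 2: 110 + 96 + 82 = 288.
Row 3: 103 + 68 + 117 = 288.
Column 1: 75 + 110 + 103 = 288.
Column 2: 124 + 96 + 68 = 288.
Column 3: 89 + 82 + 117 = 288.
Main diagonal: 75 + 96 + 117 = 288.
Anti-diagonal: 89 + 96 + 103 = 288.
All lines sum to 288.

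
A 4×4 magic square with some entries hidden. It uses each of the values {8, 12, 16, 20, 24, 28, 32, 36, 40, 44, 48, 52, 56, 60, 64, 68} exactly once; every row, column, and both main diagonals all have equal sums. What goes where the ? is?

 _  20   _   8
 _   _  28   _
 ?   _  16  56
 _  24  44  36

12

The 16 entries sum to 608, so each line sums to 608/4 = 152.
Row 4 must total 152; the given cells sum to 104, so (4,1) = 48.
From column 3, 152 − (28 + 16 + 44) gives (1,3) = 64.
Column 4: 8 + 56 + 36 + ? = 152, so (2,4) = 52.
Anti-diagonal needs 152; the known cells sum to 84, so (3,2) = 68.
Using row 1: 20 + 64 + 8 + ? → (1,1) = 152 − 92 = 60.
From row 3, 152 − (68 + 16 + 56) gives (3,1) = 12.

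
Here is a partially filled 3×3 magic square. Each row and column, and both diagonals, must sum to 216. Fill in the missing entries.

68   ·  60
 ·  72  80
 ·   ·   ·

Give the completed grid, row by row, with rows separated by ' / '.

68 88 60 / 64 72 80 / 84 56 76

Row 1 must total 216; the given cells sum to 128, so (1,2) = 88.
From row 2, 216 − (72 + 80) gives (2,1) = 64.
Column 1 must total 216; the given cells sum to 132, so (3,1) = 84.
Column 2: 88 + 72 + ? = 216, so (3,2) = 56.
Column 3 must total 216; the given cells sum to 140, so (3,3) = 76.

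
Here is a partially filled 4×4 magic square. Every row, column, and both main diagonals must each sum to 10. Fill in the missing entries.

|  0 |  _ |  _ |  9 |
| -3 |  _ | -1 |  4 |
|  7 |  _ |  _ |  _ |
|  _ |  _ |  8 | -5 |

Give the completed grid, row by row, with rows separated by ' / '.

0 3 -2 9 / -3 10 -1 4 / 7 -4 5 2 / 6 1 8 -5

Row 2 must total 10; the given cells sum to 0, so (2,2) = 10.
Column 1 needs 10; the known cells sum to 4, so (4,1) = 6.
Column 4 must total 10; the given cells sum to 8, so (3,4) = 2.
The remaining cell in main diagonal is (3,3) = 10 − 5 = 5.
Anti-diagonal needs 10; the known cells sum to 14, so (3,2) = -4.
Row 4: 6 + 8 + (-5) + ? = 10, so (4,2) = 1.
The remaining cell in column 2 is (1,2) = 10 − 7 = 3.
Column 3 must total 10; the given cells sum to 12, so (1,3) = -2.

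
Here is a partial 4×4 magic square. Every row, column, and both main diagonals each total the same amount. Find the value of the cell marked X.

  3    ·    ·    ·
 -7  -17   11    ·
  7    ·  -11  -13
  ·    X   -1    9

Main diagonal is complete and sums to -16; that is the magic constant.
The remaining cell in row 2 is (2,4) = -16 − (-13) = -3.
Row 3 must total -16; the given cells sum to -17, so (3,2) = 1.
Column 1: 3 + (-7) + 7 + ? = -16, so (4,1) = -19.
Column 3 must total -16; the given cells sum to -1, so (1,3) = -15.
Column 4 must total -16; the given cells sum to -7, so (1,4) = -9.
From row 1, -16 − (3 + (-15) + (-9)) gives (1,2) = 5.
From row 4, -16 − (-19 + (-1) + 9) gives (4,2) = -5.

-5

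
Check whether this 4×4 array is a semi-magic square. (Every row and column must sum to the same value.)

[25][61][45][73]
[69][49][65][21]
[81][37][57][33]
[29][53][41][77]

Row 1: 25 + 61 + 45 + 73 = 204.
Row 2: 69 + 49 + 65 + 21 = 204.
Row 3: 81 + 37 + 57 + 33 = 208.
Row 4: 29 + 53 + 41 + 77 = 200.
Column 1: 25 + 69 + 81 + 29 = 204.
Column 2: 61 + 49 + 37 + 53 = 200.
Column 3: 45 + 65 + 57 + 41 = 208.
Column 4: 73 + 21 + 33 + 77 = 204.

No — row 4 sums to 200 but column 1 sums to 204.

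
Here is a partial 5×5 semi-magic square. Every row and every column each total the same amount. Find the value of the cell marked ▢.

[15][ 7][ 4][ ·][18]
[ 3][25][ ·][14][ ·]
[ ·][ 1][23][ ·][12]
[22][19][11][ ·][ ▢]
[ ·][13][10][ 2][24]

Column 2 is complete and sums to 65; that is the magic constant.
Row 1 must total 65; the given cells sum to 44, so (1,4) = 21.
Row 5: 13 + 10 + 2 + 24 + ? = 65, so (5,1) = 16.
Column 1: 15 + 3 + 22 + 16 + ? = 65, so (3,1) = 9.
From column 3, 65 − (4 + 23 + 11 + 10) gives (2,3) = 17.
Row 2: 3 + 25 + 17 + 14 + ? = 65, so (2,5) = 6.
Row 3: 9 + 1 + 23 + 12 + ? = 65, so (3,4) = 20.
Column 4: 21 + 14 + 20 + 2 + ? = 65, so (4,4) = 8.
From column 5, 65 − (18 + 6 + 12 + 24) gives (4,5) = 5.

5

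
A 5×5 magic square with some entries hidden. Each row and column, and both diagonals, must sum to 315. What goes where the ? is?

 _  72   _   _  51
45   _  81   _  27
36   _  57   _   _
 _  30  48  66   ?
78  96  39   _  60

84

Row 5 needs 315; the known cells sum to 273, so (5,4) = 42.
Using column 3: 81 + 57 + 48 + 39 + ? → (1,3) = 315 − 225 = 90.
From anti-diagonal, 315 − (51 + 57 + 30 + 78) gives (2,4) = 99.
Row 2: 45 + 81 + 99 + 27 + ? = 315, so (2,2) = 63.
From column 2, 315 − (72 + 63 + 30 + 96) gives (3,2) = 54.
Main diagonal: 63 + 57 + 66 + 60 + ? = 315, so (1,1) = 69.
Row 1: 69 + 72 + 90 + 51 + ? = 315, so (1,4) = 33.
The remaining cell in column 1 is (4,1) = 315 − 228 = 87.
The remaining cell in column 4 is (3,4) = 315 − 240 = 75.
The remaining cell in row 3 is (3,5) = 315 − 222 = 93.
From row 4, 315 − (87 + 30 + 48 + 66) gives (4,5) = 84.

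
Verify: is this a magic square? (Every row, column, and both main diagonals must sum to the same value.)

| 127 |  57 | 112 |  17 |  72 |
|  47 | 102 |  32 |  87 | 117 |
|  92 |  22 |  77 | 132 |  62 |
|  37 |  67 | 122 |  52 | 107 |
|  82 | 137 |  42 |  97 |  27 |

Row 1: 127 + 57 + 112 + 17 + 72 = 385.
Row 2: 47 + 102 + 32 + 87 + 117 = 385.
Row 3: 92 + 22 + 77 + 132 + 62 = 385.
Row 4: 37 + 67 + 122 + 52 + 107 = 385.
Row 5: 82 + 137 + 42 + 97 + 27 = 385.
Column 1: 127 + 47 + 92 + 37 + 82 = 385.
Column 2: 57 + 102 + 22 + 67 + 137 = 385.
Column 3: 112 + 32 + 77 + 122 + 42 = 385.
Column 4: 17 + 87 + 132 + 52 + 97 = 385.
Column 5: 72 + 117 + 62 + 107 + 27 = 385.
Main diagonal: 127 + 102 + 77 + 52 + 27 = 385.
Anti-diagonal: 72 + 87 + 77 + 67 + 82 = 385.
All lines sum to 385.

Yes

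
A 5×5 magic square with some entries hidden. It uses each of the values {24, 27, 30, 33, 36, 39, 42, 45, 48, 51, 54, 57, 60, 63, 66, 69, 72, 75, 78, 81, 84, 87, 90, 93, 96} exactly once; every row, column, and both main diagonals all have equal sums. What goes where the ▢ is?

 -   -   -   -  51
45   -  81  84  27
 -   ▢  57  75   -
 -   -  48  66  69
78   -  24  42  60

39

The 25 entries sum to 1500, so each line sums to 1500/5 = 300.
Row 2 needs 300; the known cells sum to 237, so (2,2) = 63.
Row 5: 78 + 24 + 42 + 60 + ? = 300, so (5,2) = 96.
Column 3 needs 300; the known cells sum to 210, so (1,3) = 90.
Column 4 needs 300; the known cells sum to 267, so (1,4) = 33.
Column 5 needs 300; the known cells sum to 207, so (3,5) = 93.
From main diagonal, 300 − (63 + 57 + 66 + 60) gives (1,1) = 54.
Anti-diagonal must total 300; the given cells sum to 270, so (4,2) = 30.
Row 1 needs 300; the known cells sum to 228, so (1,2) = 72.
The remaining cell in row 4 is (4,1) = 300 − 213 = 87.
Column 1 needs 300; the known cells sum to 264, so (3,1) = 36.
Column 2 must total 300; the given cells sum to 261, so (3,2) = 39.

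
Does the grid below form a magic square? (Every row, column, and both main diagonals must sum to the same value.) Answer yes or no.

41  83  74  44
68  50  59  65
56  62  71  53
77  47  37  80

No — column 3 sums to 241 but column 2 sums to 242.

Row 1: 41 + 83 + 74 + 44 = 242.
Row 2: 68 + 50 + 59 + 65 = 242.
Row 3: 56 + 62 + 71 + 53 = 242.
Row 4: 77 + 47 + 37 + 80 = 241.
Column 1: 41 + 68 + 56 + 77 = 242.
Column 2: 83 + 50 + 62 + 47 = 242.
Column 3: 74 + 59 + 71 + 37 = 241.
Column 4: 44 + 65 + 53 + 80 = 242.
Main diagonal: 41 + 50 + 71 + 80 = 242.
Anti-diagonal: 44 + 59 + 62 + 77 = 242.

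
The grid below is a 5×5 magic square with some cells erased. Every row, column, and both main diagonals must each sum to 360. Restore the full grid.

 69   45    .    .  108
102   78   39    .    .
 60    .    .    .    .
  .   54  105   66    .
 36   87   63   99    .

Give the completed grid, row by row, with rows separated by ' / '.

69 45 81 57 108 / 102 78 39 90 51 / 60 96 72 48 84 / 93 54 105 66 42 / 36 87 63 99 75

From row 5, 360 − (36 + 87 + 63 + 99) gives (5,5) = 75.
The remaining cell in column 1 is (4,1) = 360 − 267 = 93.
Column 2: 45 + 78 + 54 + 87 + ? = 360, so (3,2) = 96.
From main diagonal, 360 − (69 + 78 + 66 + 75) gives (3,3) = 72.
Anti-diagonal: 108 + 72 + 54 + 36 + ? = 360, so (2,4) = 90.
Row 2: 102 + 78 + 39 + 90 + ? = 360, so (2,5) = 51.
Row 4: 93 + 54 + 105 + 66 + ? = 360, so (4,5) = 42.
Using column 3: 39 + 72 + 105 + 63 + ? → (1,3) = 360 − 279 = 81.
From column 5, 360 − (108 + 51 + 42 + 75) gives (3,5) = 84.
Row 1 must total 360; the given cells sum to 303, so (1,4) = 57.
From row 3, 360 − (60 + 96 + 72 + 84) gives (3,4) = 48.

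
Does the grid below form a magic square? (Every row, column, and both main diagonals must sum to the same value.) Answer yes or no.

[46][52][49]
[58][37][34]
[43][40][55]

No — column 2 sums to 129 but row 1 sums to 147.

Row 1: 46 + 52 + 49 = 147.
Row 2: 58 + 37 + 34 = 129.
Row 3: 43 + 40 + 55 = 138.
Column 1: 46 + 58 + 43 = 147.
Column 2: 52 + 37 + 40 = 129.
Column 3: 49 + 34 + 55 = 138.
Main diagonal: 46 + 37 + 55 = 138.
Anti-diagonal: 49 + 37 + 43 = 129.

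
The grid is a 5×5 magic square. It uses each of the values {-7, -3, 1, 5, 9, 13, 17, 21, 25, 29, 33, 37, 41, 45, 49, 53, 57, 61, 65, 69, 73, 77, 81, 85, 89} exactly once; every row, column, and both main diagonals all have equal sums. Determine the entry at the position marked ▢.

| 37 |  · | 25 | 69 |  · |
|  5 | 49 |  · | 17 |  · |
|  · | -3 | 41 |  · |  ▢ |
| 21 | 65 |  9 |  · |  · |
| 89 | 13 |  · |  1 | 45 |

29

The 25 entries sum to 1025, so each line sums to 1025/5 = 205.
Row 5 needs 205; the known cells sum to 148, so (5,3) = 57.
Column 1: 37 + 5 + 21 + 89 + ? = 205, so (3,1) = 53.
Column 2 must total 205; the given cells sum to 124, so (1,2) = 81.
Column 3 must total 205; the given cells sum to 132, so (2,3) = 73.
Using main diagonal: 37 + 49 + 41 + 45 + ? → (4,4) = 205 − 172 = 33.
From anti-diagonal, 205 − (17 + 41 + 65 + 89) gives (1,5) = -7.
Row 2 must total 205; the given cells sum to 144, so (2,5) = 61.
Row 4 needs 205; the known cells sum to 128, so (4,5) = 77.
Column 4 must total 205; the given cells sum to 120, so (3,4) = 85.
Using column 5: -7 + 61 + 77 + 45 + ? → (3,5) = 205 − 176 = 29.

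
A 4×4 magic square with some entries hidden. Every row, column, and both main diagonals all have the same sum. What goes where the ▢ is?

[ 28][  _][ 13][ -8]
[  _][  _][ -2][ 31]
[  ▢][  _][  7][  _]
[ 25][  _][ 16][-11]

Column 3 is complete and sums to 34; that is the magic constant.
Using row 1: 28 + 13 + (-8) + ? → (1,2) = 34 − 33 = 1.
The remaining cell in row 4 is (4,2) = 34 − 30 = 4.
From column 4, 34 − (-8 + 31 + (-11)) gives (3,4) = 22.
Main diagonal needs 34; the known cells sum to 24, so (2,2) = 10.
Anti-diagonal: -8 + (-2) + 25 + ? = 34, so (3,2) = 19.
Row 2 needs 34; the known cells sum to 39, so (2,1) = -5.
Using row 3: 19 + 7 + 22 + ? → (3,1) = 34 − 48 = -14.

-14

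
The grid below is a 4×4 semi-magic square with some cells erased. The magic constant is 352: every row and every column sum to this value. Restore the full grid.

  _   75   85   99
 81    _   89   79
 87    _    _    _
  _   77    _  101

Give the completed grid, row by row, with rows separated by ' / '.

Row 1 needs 352; the known cells sum to 259, so (1,1) = 93.
From row 2, 352 − (81 + 89 + 79) gives (2,2) = 103.
Column 1 needs 352; the known cells sum to 261, so (4,1) = 91.
The remaining cell in column 2 is (3,2) = 352 − 255 = 97.
Column 4 must total 352; the given cells sum to 279, so (3,4) = 73.
From row 3, 352 − (87 + 97 + 73) gives (3,3) = 95.
Using row 4: 91 + 77 + 101 + ? → (4,3) = 352 − 269 = 83.

93 75 85 99 / 81 103 89 79 / 87 97 95 73 / 91 77 83 101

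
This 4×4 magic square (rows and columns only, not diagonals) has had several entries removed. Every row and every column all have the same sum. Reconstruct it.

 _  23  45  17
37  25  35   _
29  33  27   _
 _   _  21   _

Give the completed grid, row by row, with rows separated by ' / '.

Column 3 is already complete: 45 + 35 + 27 + 21 = 128, so that is the magic constant.
From row 1, 128 − (23 + 45 + 17) gives (1,1) = 43.
The remaining cell in row 2 is (2,4) = 128 − 97 = 31.
Row 3 must total 128; the given cells sum to 89, so (3,4) = 39.
Column 1 must total 128; the given cells sum to 109, so (4,1) = 19.
Using column 2: 23 + 25 + 33 + ? → (4,2) = 128 − 81 = 47.
Column 4: 17 + 31 + 39 + ? = 128, so (4,4) = 41.

43 23 45 17 / 37 25 35 31 / 29 33 27 39 / 19 47 21 41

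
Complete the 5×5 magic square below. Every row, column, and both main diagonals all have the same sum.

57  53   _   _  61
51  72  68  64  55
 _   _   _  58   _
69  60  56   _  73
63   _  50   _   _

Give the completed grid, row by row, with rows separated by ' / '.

57 53 74 65 61 / 51 72 68 64 55 / 70 66 62 58 54 / 69 60 56 52 73 / 63 59 50 71 67

Row 2 is already complete: 51 + 72 + 68 + 64 + 55 = 310, so that is the magic constant.
From row 4, 310 − (69 + 60 + 56 + 73) gives (4,4) = 52.
Column 1 must total 310; the given cells sum to 240, so (3,1) = 70.
From anti-diagonal, 310 − (61 + 64 + 60 + 63) gives (3,3) = 62.
From column 3, 310 − (68 + 62 + 56 + 50) gives (1,3) = 74.
Main diagonal must total 310; the given cells sum to 243, so (5,5) = 67.
Using row 1: 57 + 53 + 74 + 61 + ? → (1,4) = 310 − 245 = 65.
Column 4 must total 310; the given cells sum to 239, so (5,4) = 71.
Column 5: 61 + 55 + 73 + 67 + ? = 310, so (3,5) = 54.
Using row 3: 70 + 62 + 58 + 54 + ? → (3,2) = 310 − 244 = 66.
From row 5, 310 − (63 + 50 + 71 + 67) gives (5,2) = 59.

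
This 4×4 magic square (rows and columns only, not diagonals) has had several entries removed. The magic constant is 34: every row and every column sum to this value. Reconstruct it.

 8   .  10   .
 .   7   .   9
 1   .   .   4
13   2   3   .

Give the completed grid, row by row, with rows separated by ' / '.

8 11 10 5 / 12 7 6 9 / 1 14 15 4 / 13 2 3 16

Row 4: 13 + 2 + 3 + ? = 34, so (4,4) = 16.
Column 1 needs 34; the known cells sum to 22, so (2,1) = 12.
Column 4 needs 34; the known cells sum to 29, so (1,4) = 5.
Using row 1: 8 + 10 + 5 + ? → (1,2) = 34 − 23 = 11.
Row 2 needs 34; the known cells sum to 28, so (2,3) = 6.
Column 2 needs 34; the known cells sum to 20, so (3,2) = 14.
Column 3 must total 34; the given cells sum to 19, so (3,3) = 15.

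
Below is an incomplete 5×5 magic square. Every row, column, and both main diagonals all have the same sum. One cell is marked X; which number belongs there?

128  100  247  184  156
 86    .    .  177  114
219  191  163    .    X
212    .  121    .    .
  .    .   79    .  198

Row 1 is complete and sums to 815; that is the magic constant.
Column 1: 128 + 86 + 219 + 212 + ? = 815, so (5,1) = 170.
Column 3: 247 + 163 + 121 + 79 + ? = 815, so (2,3) = 205.
The remaining cell in anti-diagonal is (4,2) = 815 − 666 = 149.
Row 2 needs 815; the known cells sum to 582, so (2,2) = 233.
Column 2 needs 815; the known cells sum to 673, so (5,2) = 142.
Main diagonal must total 815; the given cells sum to 722, so (4,4) = 93.
Row 4: 212 + 149 + 121 + 93 + ? = 815, so (4,5) = 240.
Row 5 must total 815; the given cells sum to 589, so (5,4) = 226.
The remaining cell in column 4 is (3,4) = 815 − 680 = 135.
Column 5: 156 + 114 + 240 + 198 + ? = 815, so (3,5) = 107.

107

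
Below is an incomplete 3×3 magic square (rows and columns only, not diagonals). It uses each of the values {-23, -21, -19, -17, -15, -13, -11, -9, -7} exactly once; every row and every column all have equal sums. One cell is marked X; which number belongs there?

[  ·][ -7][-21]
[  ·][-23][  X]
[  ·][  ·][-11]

-13

The 9 entries sum to -135, so each line sums to -135/3 = -45.
The remaining cell in row 1 is (1,1) = -45 − (-28) = -17.
The remaining cell in column 2 is (3,2) = -45 − (-30) = -15.
Using column 3: -21 + (-11) + ? → (2,3) = -45 − (-32) = -13.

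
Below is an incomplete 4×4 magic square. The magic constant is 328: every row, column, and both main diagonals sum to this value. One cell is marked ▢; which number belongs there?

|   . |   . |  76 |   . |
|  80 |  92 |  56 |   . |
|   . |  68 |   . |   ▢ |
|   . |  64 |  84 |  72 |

Row 2 must total 328; the given cells sum to 228, so (2,4) = 100.
The remaining cell in row 4 is (4,1) = 328 − 220 = 108.
Column 2: 92 + 68 + 64 + ? = 328, so (1,2) = 104.
The remaining cell in column 3 is (3,3) = 328 − 216 = 112.
Main diagonal: 92 + 112 + 72 + ? = 328, so (1,1) = 52.
Using anti-diagonal: 56 + 68 + 108 + ? → (1,4) = 328 − 232 = 96.
Column 1 must total 328; the given cells sum to 240, so (3,1) = 88.
The remaining cell in column 4 is (3,4) = 328 − 268 = 60.

60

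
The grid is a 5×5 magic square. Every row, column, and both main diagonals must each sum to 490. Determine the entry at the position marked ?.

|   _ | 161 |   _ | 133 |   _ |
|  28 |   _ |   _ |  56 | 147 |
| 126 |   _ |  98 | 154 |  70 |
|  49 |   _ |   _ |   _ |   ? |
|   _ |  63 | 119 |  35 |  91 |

Row 3 needs 490; the known cells sum to 448, so (3,2) = 42.
From row 5, 490 − (63 + 119 + 35 + 91) gives (5,1) = 182.
From column 1, 490 − (28 + 126 + 49 + 182) gives (1,1) = 105.
The remaining cell in column 4 is (4,4) = 490 − 378 = 112.
Using main diagonal: 105 + 98 + 112 + 91 + ? → (2,2) = 490 − 406 = 84.
The remaining cell in row 2 is (2,3) = 490 − 315 = 175.
Column 2 must total 490; the given cells sum to 350, so (4,2) = 140.
Anti-diagonal needs 490; the known cells sum to 476, so (1,5) = 14.
From row 1, 490 − (105 + 161 + 133 + 14) gives (1,3) = 77.
Column 3: 77 + 175 + 98 + 119 + ? = 490, so (4,3) = 21.
From column 5, 490 − (14 + 147 + 70 + 91) gives (4,5) = 168.

168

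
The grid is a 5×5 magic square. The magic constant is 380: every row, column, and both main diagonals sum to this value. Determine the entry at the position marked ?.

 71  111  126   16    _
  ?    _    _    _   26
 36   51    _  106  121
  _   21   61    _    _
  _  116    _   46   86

Row 1 needs 380; the known cells sum to 324, so (1,5) = 56.
Row 3 must total 380; the given cells sum to 314, so (3,3) = 66.
Column 2 needs 380; the known cells sum to 299, so (2,2) = 81.
Column 5 needs 380; the known cells sum to 289, so (4,5) = 91.
Using main diagonal: 71 + 81 + 66 + 86 + ? → (4,4) = 380 − 304 = 76.
Row 4: 21 + 61 + 76 + 91 + ? = 380, so (4,1) = 131.
Column 4 must total 380; the given cells sum to 244, so (2,4) = 136.
The remaining cell in anti-diagonal is (5,1) = 380 − 279 = 101.
From row 5, 380 − (101 + 116 + 46 + 86) gives (5,3) = 31.
Column 1 must total 380; the given cells sum to 339, so (2,1) = 41.

41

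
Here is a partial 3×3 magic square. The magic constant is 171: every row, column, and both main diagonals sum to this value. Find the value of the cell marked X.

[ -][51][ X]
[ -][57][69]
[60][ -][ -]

54

Row 2 must total 171; the given cells sum to 126, so (2,1) = 45.
Column 1 needs 171; the known cells sum to 105, so (1,1) = 66.
Column 2: 51 + 57 + ? = 171, so (3,2) = 63.
From main diagonal, 171 − (66 + 57) gives (3,3) = 48.
The remaining cell in anti-diagonal is (1,3) = 171 − 117 = 54.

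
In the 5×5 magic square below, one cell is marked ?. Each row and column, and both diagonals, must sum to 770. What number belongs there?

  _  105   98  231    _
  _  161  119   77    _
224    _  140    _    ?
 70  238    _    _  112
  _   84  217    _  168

The remaining cell in column 2 is (3,2) = 770 − 588 = 182.
From column 3, 770 − (98 + 119 + 140 + 217) gives (4,3) = 196.
Row 4 must total 770; the given cells sum to 616, so (4,4) = 154.
Main diagonal: 161 + 140 + 154 + 168 + ? = 770, so (1,1) = 147.
The remaining cell in row 1 is (1,5) = 770 − 581 = 189.
The remaining cell in anti-diagonal is (5,1) = 770 − 644 = 126.
Row 5 must total 770; the given cells sum to 595, so (5,4) = 175.
Using column 1: 147 + 224 + 70 + 126 + ? → (2,1) = 770 − 567 = 203.
Column 4 must total 770; the given cells sum to 637, so (3,4) = 133.
The remaining cell in row 2 is (2,5) = 770 − 560 = 210.
Row 3 needs 770; the known cells sum to 679, so (3,5) = 91.

91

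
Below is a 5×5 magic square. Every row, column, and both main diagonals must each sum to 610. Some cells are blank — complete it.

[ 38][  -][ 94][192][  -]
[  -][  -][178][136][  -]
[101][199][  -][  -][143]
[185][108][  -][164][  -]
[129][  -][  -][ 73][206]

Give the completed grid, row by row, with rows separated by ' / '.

Column 1: 38 + 101 + 185 + 129 + ? = 610, so (2,1) = 157.
The remaining cell in column 4 is (3,4) = 610 − 565 = 45.
Row 3 must total 610; the given cells sum to 488, so (3,3) = 122.
Main diagonal needs 610; the known cells sum to 530, so (2,2) = 80.
Anti-diagonal needs 610; the known cells sum to 495, so (1,5) = 115.
Using row 1: 38 + 94 + 192 + 115 + ? → (1,2) = 610 − 439 = 171.
Using row 2: 157 + 80 + 178 + 136 + ? → (2,5) = 610 − 551 = 59.
Column 2 must total 610; the given cells sum to 558, so (5,2) = 52.
Using column 5: 115 + 59 + 143 + 206 + ? → (4,5) = 610 − 523 = 87.
Row 4: 185 + 108 + 164 + 87 + ? = 610, so (4,3) = 66.
Row 5 must total 610; the given cells sum to 460, so (5,3) = 150.

38 171 94 192 115 / 157 80 178 136 59 / 101 199 122 45 143 / 185 108 66 164 87 / 129 52 150 73 206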